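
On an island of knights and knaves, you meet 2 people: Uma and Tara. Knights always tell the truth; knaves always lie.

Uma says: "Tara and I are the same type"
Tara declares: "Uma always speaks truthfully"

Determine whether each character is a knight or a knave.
Uma is a knight.
Tara is a knight.

Verification:
- Uma (knight) says "Tara and I are the same type" - this is TRUE because Uma is a knight and Tara is a knight.
- Tara (knight) says "Uma always speaks truthfully" - this is TRUE because Uma is a knight.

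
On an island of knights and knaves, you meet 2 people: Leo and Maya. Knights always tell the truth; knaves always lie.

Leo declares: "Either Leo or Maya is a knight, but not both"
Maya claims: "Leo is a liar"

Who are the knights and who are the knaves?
Leo is a knight.
Maya is a knave.

Verification:
- Leo (knight) says "Either Leo or Maya is a knight, but not both" - this is TRUE because Leo is a knight and Maya is a knave.
- Maya (knave) says "Leo is a liar" - this is FALSE (a lie) because Leo is a knight.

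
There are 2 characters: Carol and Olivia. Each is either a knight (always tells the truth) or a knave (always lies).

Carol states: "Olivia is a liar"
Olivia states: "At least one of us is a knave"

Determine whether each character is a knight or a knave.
Carol is a knave.
Olivia is a knight.

Verification:
- Carol (knave) says "Olivia is a liar" - this is FALSE (a lie) because Olivia is a knight.
- Olivia (knight) says "At least one of us is a knave" - this is TRUE because Carol is a knave.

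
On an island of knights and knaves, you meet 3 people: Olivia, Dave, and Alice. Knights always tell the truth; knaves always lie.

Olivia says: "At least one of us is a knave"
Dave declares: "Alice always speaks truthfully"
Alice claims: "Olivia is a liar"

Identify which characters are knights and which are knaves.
Olivia is a knight.
Dave is a knave.
Alice is a knave.

Verification:
- Olivia (knight) says "At least one of us is a knave" - this is TRUE because Dave and Alice are knaves.
- Dave (knave) says "Alice always speaks truthfully" - this is FALSE (a lie) because Alice is a knave.
- Alice (knave) says "Olivia is a liar" - this is FALSE (a lie) because Olivia is a knight.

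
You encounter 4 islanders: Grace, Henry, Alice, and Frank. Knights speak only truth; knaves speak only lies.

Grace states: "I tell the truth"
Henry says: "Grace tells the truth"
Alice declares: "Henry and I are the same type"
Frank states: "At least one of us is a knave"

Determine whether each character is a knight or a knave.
Grace is a knight.
Henry is a knight.
Alice is a knave.
Frank is a knight.

Verification:
- Grace (knight) says "I tell the truth" - this is TRUE because Grace is a knight.
- Henry (knight) says "Grace tells the truth" - this is TRUE because Grace is a knight.
- Alice (knave) says "Henry and I are the same type" - this is FALSE (a lie) because Alice is a knave and Henry is a knight.
- Frank (knight) says "At least one of us is a knave" - this is TRUE because Alice is a knave.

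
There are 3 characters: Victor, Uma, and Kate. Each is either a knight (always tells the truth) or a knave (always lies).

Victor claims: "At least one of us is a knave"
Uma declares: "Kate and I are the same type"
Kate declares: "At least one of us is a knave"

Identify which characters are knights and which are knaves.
Victor is a knight.
Uma is a knave.
Kate is a knight.

Verification:
- Victor (knight) says "At least one of us is a knave" - this is TRUE because Uma is a knave.
- Uma (knave) says "Kate and I are the same type" - this is FALSE (a lie) because Uma is a knave and Kate is a knight.
- Kate (knight) says "At least one of us is a knave" - this is TRUE because Uma is a knave.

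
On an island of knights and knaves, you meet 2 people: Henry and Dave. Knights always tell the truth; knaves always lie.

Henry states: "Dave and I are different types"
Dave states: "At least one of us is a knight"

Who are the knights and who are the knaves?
Henry is a knave.
Dave is a knave.

Verification:
- Henry (knave) says "Dave and I are different types" - this is FALSE (a lie) because Henry is a knave and Dave is a knave.
- Dave (knave) says "At least one of us is a knight" - this is FALSE (a lie) because no one is a knight.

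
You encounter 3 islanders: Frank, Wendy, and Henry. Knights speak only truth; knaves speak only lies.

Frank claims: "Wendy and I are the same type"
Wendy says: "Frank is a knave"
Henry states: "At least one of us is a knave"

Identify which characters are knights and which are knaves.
Frank is a knave.
Wendy is a knight.
Henry is a knight.

Verification:
- Frank (knave) says "Wendy and I are the same type" - this is FALSE (a lie) because Frank is a knave and Wendy is a knight.
- Wendy (knight) says "Frank is a knave" - this is TRUE because Frank is a knave.
- Henry (knight) says "At least one of us is a knave" - this is TRUE because Frank is a knave.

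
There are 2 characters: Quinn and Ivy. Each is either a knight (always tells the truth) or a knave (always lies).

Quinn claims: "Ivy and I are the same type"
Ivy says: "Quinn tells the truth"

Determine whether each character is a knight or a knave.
Quinn is a knight.
Ivy is a knight.

Verification:
- Quinn (knight) says "Ivy and I are the same type" - this is TRUE because Quinn is a knight and Ivy is a knight.
- Ivy (knight) says "Quinn tells the truth" - this is TRUE because Quinn is a knight.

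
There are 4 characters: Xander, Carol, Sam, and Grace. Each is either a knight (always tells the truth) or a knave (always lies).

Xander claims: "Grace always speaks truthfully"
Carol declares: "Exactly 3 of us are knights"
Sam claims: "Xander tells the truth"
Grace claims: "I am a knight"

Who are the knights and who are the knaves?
Xander is a knave.
Carol is a knave.
Sam is a knave.
Grace is a knave.

Verification:
- Xander (knave) says "Grace always speaks truthfully" - this is FALSE (a lie) because Grace is a knave.
- Carol (knave) says "Exactly 3 of us are knights" - this is FALSE (a lie) because there are 0 knights.
- Sam (knave) says "Xander tells the truth" - this is FALSE (a lie) because Xander is a knave.
- Grace (knave) says "I am a knight" - this is FALSE (a lie) because Grace is a knave.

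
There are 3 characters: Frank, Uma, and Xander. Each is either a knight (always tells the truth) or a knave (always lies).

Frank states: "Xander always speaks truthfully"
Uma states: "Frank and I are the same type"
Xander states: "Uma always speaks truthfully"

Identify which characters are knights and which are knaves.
Frank is a knight.
Uma is a knight.
Xander is a knight.

Verification:
- Frank (knight) says "Xander always speaks truthfully" - this is TRUE because Xander is a knight.
- Uma (knight) says "Frank and I are the same type" - this is TRUE because Uma is a knight and Frank is a knight.
- Xander (knight) says "Uma always speaks truthfully" - this is TRUE because Uma is a knight.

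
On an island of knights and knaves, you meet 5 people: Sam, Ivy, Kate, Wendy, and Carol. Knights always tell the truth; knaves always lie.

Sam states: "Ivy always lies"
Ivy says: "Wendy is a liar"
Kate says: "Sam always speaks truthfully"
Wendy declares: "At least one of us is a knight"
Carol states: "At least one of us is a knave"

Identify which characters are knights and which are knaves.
Sam is a knight.
Ivy is a knave.
Kate is a knight.
Wendy is a knight.
Carol is a knight.

Verification:
- Sam (knight) says "Ivy always lies" - this is TRUE because Ivy is a knave.
- Ivy (knave) says "Wendy is a liar" - this is FALSE (a lie) because Wendy is a knight.
- Kate (knight) says "Sam always speaks truthfully" - this is TRUE because Sam is a knight.
- Wendy (knight) says "At least one of us is a knight" - this is TRUE because Sam, Kate, Wendy, and Carol are knights.
- Carol (knight) says "At least one of us is a knave" - this is TRUE because Ivy is a knave.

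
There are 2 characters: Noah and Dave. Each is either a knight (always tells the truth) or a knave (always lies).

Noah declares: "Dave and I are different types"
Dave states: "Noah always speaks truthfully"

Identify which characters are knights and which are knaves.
Noah is a knave.
Dave is a knave.

Verification:
- Noah (knave) says "Dave and I are different types" - this is FALSE (a lie) because Noah is a knave and Dave is a knave.
- Dave (knave) says "Noah always speaks truthfully" - this is FALSE (a lie) because Noah is a knave.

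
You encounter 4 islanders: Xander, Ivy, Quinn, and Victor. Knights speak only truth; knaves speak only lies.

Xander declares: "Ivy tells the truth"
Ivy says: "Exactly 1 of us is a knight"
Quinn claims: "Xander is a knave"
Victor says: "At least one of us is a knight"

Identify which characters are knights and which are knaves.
Xander is a knave.
Ivy is a knave.
Quinn is a knight.
Victor is a knight.

Verification:
- Xander (knave) says "Ivy tells the truth" - this is FALSE (a lie) because Ivy is a knave.
- Ivy (knave) says "Exactly 1 of us is a knight" - this is FALSE (a lie) because there are 2 knights.
- Quinn (knight) says "Xander is a knave" - this is TRUE because Xander is a knave.
- Victor (knight) says "At least one of us is a knight" - this is TRUE because Quinn and Victor are knights.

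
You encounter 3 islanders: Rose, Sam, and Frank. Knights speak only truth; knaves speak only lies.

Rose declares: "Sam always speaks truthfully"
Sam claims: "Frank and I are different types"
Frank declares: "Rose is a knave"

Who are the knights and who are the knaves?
Rose is a knight.
Sam is a knight.
Frank is a knave.

Verification:
- Rose (knight) says "Sam always speaks truthfully" - this is TRUE because Sam is a knight.
- Sam (knight) says "Frank and I are different types" - this is TRUE because Sam is a knight and Frank is a knave.
- Frank (knave) says "Rose is a knave" - this is FALSE (a lie) because Rose is a knight.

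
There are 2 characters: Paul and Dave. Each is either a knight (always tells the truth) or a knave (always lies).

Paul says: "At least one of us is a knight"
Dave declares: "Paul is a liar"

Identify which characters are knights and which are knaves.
Paul is a knight.
Dave is a knave.

Verification:
- Paul (knight) says "At least one of us is a knight" - this is TRUE because Paul is a knight.
- Dave (knave) says "Paul is a liar" - this is FALSE (a lie) because Paul is a knight.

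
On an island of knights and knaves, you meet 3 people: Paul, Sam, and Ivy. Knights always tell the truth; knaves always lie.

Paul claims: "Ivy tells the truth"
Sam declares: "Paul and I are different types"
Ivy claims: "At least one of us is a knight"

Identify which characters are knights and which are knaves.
Paul is a knave.
Sam is a knave.
Ivy is a knave.

Verification:
- Paul (knave) says "Ivy tells the truth" - this is FALSE (a lie) because Ivy is a knave.
- Sam (knave) says "Paul and I are different types" - this is FALSE (a lie) because Sam is a knave and Paul is a knave.
- Ivy (knave) says "At least one of us is a knight" - this is FALSE (a lie) because no one is a knight.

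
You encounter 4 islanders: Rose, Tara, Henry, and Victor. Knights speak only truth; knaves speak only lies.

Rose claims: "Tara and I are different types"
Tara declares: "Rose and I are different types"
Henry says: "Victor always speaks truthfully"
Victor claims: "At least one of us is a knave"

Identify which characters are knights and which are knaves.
Rose is a knave.
Tara is a knave.
Henry is a knight.
Victor is a knight.

Verification:
- Rose (knave) says "Tara and I are different types" - this is FALSE (a lie) because Rose is a knave and Tara is a knave.
- Tara (knave) says "Rose and I are different types" - this is FALSE (a lie) because Tara is a knave and Rose is a knave.
- Henry (knight) says "Victor always speaks truthfully" - this is TRUE because Victor is a knight.
- Victor (knight) says "At least one of us is a knave" - this is TRUE because Rose and Tara are knaves.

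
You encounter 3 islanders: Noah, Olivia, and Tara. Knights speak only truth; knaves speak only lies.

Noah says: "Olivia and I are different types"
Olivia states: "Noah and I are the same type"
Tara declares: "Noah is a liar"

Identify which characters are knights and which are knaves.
Noah is a knight.
Olivia is a knave.
Tara is a knave.

Verification:
- Noah (knight) says "Olivia and I are different types" - this is TRUE because Noah is a knight and Olivia is a knave.
- Olivia (knave) says "Noah and I are the same type" - this is FALSE (a lie) because Olivia is a knave and Noah is a knight.
- Tara (knave) says "Noah is a liar" - this is FALSE (a lie) because Noah is a knight.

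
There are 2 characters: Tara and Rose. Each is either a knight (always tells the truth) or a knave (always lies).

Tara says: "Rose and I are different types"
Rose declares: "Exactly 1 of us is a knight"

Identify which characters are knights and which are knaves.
Tara is a knave.
Rose is a knave.

Verification:
- Tara (knave) says "Rose and I are different types" - this is FALSE (a lie) because Tara is a knave and Rose is a knave.
- Rose (knave) says "Exactly 1 of us is a knight" - this is FALSE (a lie) because there are 0 knights.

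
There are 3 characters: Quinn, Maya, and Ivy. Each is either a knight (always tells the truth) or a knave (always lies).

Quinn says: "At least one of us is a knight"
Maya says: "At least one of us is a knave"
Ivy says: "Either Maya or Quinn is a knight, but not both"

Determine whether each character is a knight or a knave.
Quinn is a knight.
Maya is a knight.
Ivy is a knave.

Verification:
- Quinn (knight) says "At least one of us is a knight" - this is TRUE because Quinn and Maya are knights.
- Maya (knight) says "At least one of us is a knave" - this is TRUE because Ivy is a knave.
- Ivy (knave) says "Either Maya or Quinn is a knight, but not both" - this is FALSE (a lie) because Maya is a knight and Quinn is a knight.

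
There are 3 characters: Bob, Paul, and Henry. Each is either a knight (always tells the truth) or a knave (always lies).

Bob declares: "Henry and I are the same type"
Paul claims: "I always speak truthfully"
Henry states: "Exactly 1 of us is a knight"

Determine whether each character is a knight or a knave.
Bob is a knave.
Paul is a knave.
Henry is a knight.

Verification:
- Bob (knave) says "Henry and I are the same type" - this is FALSE (a lie) because Bob is a knave and Henry is a knight.
- Paul (knave) says "I always speak truthfully" - this is FALSE (a lie) because Paul is a knave.
- Henry (knight) says "Exactly 1 of us is a knight" - this is TRUE because there are 1 knights.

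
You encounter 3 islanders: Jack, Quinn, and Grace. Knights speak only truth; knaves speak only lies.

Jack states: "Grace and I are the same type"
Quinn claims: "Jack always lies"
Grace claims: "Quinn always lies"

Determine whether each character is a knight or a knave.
Jack is a knight.
Quinn is a knave.
Grace is a knight.

Verification:
- Jack (knight) says "Grace and I are the same type" - this is TRUE because Jack is a knight and Grace is a knight.
- Quinn (knave) says "Jack always lies" - this is FALSE (a lie) because Jack is a knight.
- Grace (knight) says "Quinn always lies" - this is TRUE because Quinn is a knave.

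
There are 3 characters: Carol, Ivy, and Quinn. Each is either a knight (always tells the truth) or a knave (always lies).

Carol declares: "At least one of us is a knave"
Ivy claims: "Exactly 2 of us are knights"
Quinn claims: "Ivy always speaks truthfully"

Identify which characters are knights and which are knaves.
Carol is a knight.
Ivy is a knave.
Quinn is a knave.

Verification:
- Carol (knight) says "At least one of us is a knave" - this is TRUE because Ivy and Quinn are knaves.
- Ivy (knave) says "Exactly 2 of us are knights" - this is FALSE (a lie) because there are 1 knights.
- Quinn (knave) says "Ivy always speaks truthfully" - this is FALSE (a lie) because Ivy is a knave.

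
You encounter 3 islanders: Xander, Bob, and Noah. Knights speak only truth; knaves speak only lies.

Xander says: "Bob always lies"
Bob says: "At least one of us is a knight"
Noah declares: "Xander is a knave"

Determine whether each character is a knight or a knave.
Xander is a knave.
Bob is a knight.
Noah is a knight.

Verification:
- Xander (knave) says "Bob always lies" - this is FALSE (a lie) because Bob is a knight.
- Bob (knight) says "At least one of us is a knight" - this is TRUE because Bob and Noah are knights.
- Noah (knight) says "Xander is a knave" - this is TRUE because Xander is a knave.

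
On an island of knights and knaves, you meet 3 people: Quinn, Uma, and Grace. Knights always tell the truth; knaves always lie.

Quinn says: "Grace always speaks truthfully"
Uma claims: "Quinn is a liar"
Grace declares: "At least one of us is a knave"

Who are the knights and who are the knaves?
Quinn is a knight.
Uma is a knave.
Grace is a knight.

Verification:
- Quinn (knight) says "Grace always speaks truthfully" - this is TRUE because Grace is a knight.
- Uma (knave) says "Quinn is a liar" - this is FALSE (a lie) because Quinn is a knight.
- Grace (knight) says "At least one of us is a knave" - this is TRUE because Uma is a knave.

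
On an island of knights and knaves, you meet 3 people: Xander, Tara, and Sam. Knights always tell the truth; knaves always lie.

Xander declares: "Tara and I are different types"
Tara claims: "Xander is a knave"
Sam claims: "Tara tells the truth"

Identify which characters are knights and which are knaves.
Xander is a knight.
Tara is a knave.
Sam is a knave.

Verification:
- Xander (knight) says "Tara and I are different types" - this is TRUE because Xander is a knight and Tara is a knave.
- Tara (knave) says "Xander is a knave" - this is FALSE (a lie) because Xander is a knight.
- Sam (knave) says "Tara tells the truth" - this is FALSE (a lie) because Tara is a knave.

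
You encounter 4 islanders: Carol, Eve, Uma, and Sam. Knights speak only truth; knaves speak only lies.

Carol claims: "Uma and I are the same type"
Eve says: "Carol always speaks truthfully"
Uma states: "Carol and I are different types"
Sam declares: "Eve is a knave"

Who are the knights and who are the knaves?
Carol is a knave.
Eve is a knave.
Uma is a knight.
Sam is a knight.

Verification:
- Carol (knave) says "Uma and I are the same type" - this is FALSE (a lie) because Carol is a knave and Uma is a knight.
- Eve (knave) says "Carol always speaks truthfully" - this is FALSE (a lie) because Carol is a knave.
- Uma (knight) says "Carol and I are different types" - this is TRUE because Uma is a knight and Carol is a knave.
- Sam (knight) says "Eve is a knave" - this is TRUE because Eve is a knave.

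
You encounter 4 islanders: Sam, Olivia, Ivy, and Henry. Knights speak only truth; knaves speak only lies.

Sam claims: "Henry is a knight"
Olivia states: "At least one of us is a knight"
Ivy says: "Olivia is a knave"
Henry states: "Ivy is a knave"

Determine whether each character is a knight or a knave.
Sam is a knight.
Olivia is a knight.
Ivy is a knave.
Henry is a knight.

Verification:
- Sam (knight) says "Henry is a knight" - this is TRUE because Henry is a knight.
- Olivia (knight) says "At least one of us is a knight" - this is TRUE because Sam, Olivia, and Henry are knights.
- Ivy (knave) says "Olivia is a knave" - this is FALSE (a lie) because Olivia is a knight.
- Henry (knight) says "Ivy is a knave" - this is TRUE because Ivy is a knave.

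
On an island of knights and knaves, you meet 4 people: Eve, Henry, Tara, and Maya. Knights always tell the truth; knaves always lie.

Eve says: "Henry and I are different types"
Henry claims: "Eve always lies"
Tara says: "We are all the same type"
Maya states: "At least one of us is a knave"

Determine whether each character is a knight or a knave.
Eve is a knight.
Henry is a knave.
Tara is a knave.
Maya is a knight.

Verification:
- Eve (knight) says "Henry and I are different types" - this is TRUE because Eve is a knight and Henry is a knave.
- Henry (knave) says "Eve always lies" - this is FALSE (a lie) because Eve is a knight.
- Tara (knave) says "We are all the same type" - this is FALSE (a lie) because Eve and Maya are knights and Henry and Tara are knaves.
- Maya (knight) says "At least one of us is a knave" - this is TRUE because Henry and Tara are knaves.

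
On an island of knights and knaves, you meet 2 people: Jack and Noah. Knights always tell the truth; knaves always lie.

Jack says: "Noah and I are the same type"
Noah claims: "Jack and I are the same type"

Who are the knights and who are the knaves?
Jack is a knight.
Noah is a knight.

Verification:
- Jack (knight) says "Noah and I are the same type" - this is TRUE because Jack is a knight and Noah is a knight.
- Noah (knight) says "Jack and I are the same type" - this is TRUE because Noah is a knight and Jack is a knight.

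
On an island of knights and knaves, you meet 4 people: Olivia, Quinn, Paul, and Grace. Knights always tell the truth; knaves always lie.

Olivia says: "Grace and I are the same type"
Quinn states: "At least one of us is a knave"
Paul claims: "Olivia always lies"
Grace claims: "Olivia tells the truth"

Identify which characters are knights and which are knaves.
Olivia is a knight.
Quinn is a knight.
Paul is a knave.
Grace is a knight.

Verification:
- Olivia (knight) says "Grace and I are the same type" - this is TRUE because Olivia is a knight and Grace is a knight.
- Quinn (knight) says "At least one of us is a knave" - this is TRUE because Paul is a knave.
- Paul (knave) says "Olivia always lies" - this is FALSE (a lie) because Olivia is a knight.
- Grace (knight) says "Olivia tells the truth" - this is TRUE because Olivia is a knight.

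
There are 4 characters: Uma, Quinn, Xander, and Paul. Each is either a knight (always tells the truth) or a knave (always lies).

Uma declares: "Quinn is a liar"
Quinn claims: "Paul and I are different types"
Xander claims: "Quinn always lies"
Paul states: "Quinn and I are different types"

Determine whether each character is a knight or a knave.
Uma is a knight.
Quinn is a knave.
Xander is a knight.
Paul is a knave.

Verification:
- Uma (knight) says "Quinn is a liar" - this is TRUE because Quinn is a knave.
- Quinn (knave) says "Paul and I are different types" - this is FALSE (a lie) because Quinn is a knave and Paul is a knave.
- Xander (knight) says "Quinn always lies" - this is TRUE because Quinn is a knave.
- Paul (knave) says "Quinn and I are different types" - this is FALSE (a lie) because Paul is a knave and Quinn is a knave.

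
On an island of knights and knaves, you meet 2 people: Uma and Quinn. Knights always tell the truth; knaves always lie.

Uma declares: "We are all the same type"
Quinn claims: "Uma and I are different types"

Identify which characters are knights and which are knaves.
Uma is a knave.
Quinn is a knight.

Verification:
- Uma (knave) says "We are all the same type" - this is FALSE (a lie) because Quinn is a knight and Uma is a knave.
- Quinn (knight) says "Uma and I are different types" - this is TRUE because Quinn is a knight and Uma is a knave.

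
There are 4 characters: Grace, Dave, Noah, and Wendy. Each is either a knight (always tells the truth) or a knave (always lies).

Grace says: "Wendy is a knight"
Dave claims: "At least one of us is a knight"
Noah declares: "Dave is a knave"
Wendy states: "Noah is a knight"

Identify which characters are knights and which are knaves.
Grace is a knave.
Dave is a knight.
Noah is a knave.
Wendy is a knave.

Verification:
- Grace (knave) says "Wendy is a knight" - this is FALSE (a lie) because Wendy is a knave.
- Dave (knight) says "At least one of us is a knight" - this is TRUE because Dave is a knight.
- Noah (knave) says "Dave is a knave" - this is FALSE (a lie) because Dave is a knight.
- Wendy (knave) says "Noah is a knight" - this is FALSE (a lie) because Noah is a knave.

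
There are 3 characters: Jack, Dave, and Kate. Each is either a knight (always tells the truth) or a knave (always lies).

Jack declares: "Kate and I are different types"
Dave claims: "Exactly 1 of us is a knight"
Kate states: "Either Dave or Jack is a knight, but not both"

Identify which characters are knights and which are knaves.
Jack is a knave.
Dave is a knave.
Kate is a knave.

Verification:
- Jack (knave) says "Kate and I are different types" - this is FALSE (a lie) because Jack is a knave and Kate is a knave.
- Dave (knave) says "Exactly 1 of us is a knight" - this is FALSE (a lie) because there are 0 knights.
- Kate (knave) says "Either Dave or Jack is a knight, but not both" - this is FALSE (a lie) because Dave is a knave and Jack is a knave.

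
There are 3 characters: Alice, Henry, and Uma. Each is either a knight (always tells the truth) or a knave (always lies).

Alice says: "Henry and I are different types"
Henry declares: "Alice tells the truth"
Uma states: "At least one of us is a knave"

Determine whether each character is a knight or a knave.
Alice is a knave.
Henry is a knave.
Uma is a knight.

Verification:
- Alice (knave) says "Henry and I are different types" - this is FALSE (a lie) because Alice is a knave and Henry is a knave.
- Henry (knave) says "Alice tells the truth" - this is FALSE (a lie) because Alice is a knave.
- Uma (knight) says "At least one of us is a knave" - this is TRUE because Alice and Henry are knaves.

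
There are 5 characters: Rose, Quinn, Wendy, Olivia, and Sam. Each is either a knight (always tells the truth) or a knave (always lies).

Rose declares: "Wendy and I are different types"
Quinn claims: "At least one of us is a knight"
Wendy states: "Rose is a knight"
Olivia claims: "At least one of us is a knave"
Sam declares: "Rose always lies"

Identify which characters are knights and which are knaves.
Rose is a knave.
Quinn is a knight.
Wendy is a knave.
Olivia is a knight.
Sam is a knight.

Verification:
- Rose (knave) says "Wendy and I are different types" - this is FALSE (a lie) because Rose is a knave and Wendy is a knave.
- Quinn (knight) says "At least one of us is a knight" - this is TRUE because Quinn, Olivia, and Sam are knights.
- Wendy (knave) says "Rose is a knight" - this is FALSE (a lie) because Rose is a knave.
- Olivia (knight) says "At least one of us is a knave" - this is TRUE because Rose and Wendy are knaves.
- Sam (knight) says "Rose always lies" - this is TRUE because Rose is a knave.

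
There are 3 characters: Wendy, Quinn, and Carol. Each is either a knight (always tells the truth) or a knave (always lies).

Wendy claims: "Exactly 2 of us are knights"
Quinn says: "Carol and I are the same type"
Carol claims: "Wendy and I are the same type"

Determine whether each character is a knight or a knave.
Wendy is a knight.
Quinn is a knave.
Carol is a knight.

Verification:
- Wendy (knight) says "Exactly 2 of us are knights" - this is TRUE because there are 2 knights.
- Quinn (knave) says "Carol and I are the same type" - this is FALSE (a lie) because Quinn is a knave and Carol is a knight.
- Carol (knight) says "Wendy and I are the same type" - this is TRUE because Carol is a knight and Wendy is a knight.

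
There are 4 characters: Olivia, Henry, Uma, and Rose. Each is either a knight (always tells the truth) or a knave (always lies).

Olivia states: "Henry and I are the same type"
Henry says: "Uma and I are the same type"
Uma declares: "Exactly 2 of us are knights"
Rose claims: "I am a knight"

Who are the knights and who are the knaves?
Olivia is a knave.
Henry is a knight.
Uma is a knight.
Rose is a knave.

Verification:
- Olivia (knave) says "Henry and I are the same type" - this is FALSE (a lie) because Olivia is a knave and Henry is a knight.
- Henry (knight) says "Uma and I are the same type" - this is TRUE because Henry is a knight and Uma is a knight.
- Uma (knight) says "Exactly 2 of us are knights" - this is TRUE because there are 2 knights.
- Rose (knave) says "I am a knight" - this is FALSE (a lie) because Rose is a knave.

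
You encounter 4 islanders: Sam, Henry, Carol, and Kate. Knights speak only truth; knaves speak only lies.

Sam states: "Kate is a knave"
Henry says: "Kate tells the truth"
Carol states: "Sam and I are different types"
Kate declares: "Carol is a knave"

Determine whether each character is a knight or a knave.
Sam is a knave.
Henry is a knight.
Carol is a knave.
Kate is a knight.

Verification:
- Sam (knave) says "Kate is a knave" - this is FALSE (a lie) because Kate is a knight.
- Henry (knight) says "Kate tells the truth" - this is TRUE because Kate is a knight.
- Carol (knave) says "Sam and I are different types" - this is FALSE (a lie) because Carol is a knave and Sam is a knave.
- Kate (knight) says "Carol is a knave" - this is TRUE because Carol is a knave.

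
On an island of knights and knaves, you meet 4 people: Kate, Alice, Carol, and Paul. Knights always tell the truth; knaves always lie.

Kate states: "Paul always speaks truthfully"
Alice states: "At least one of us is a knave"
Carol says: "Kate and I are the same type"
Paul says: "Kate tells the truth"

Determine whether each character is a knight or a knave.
Kate is a knight.
Alice is a knight.
Carol is a knave.
Paul is a knight.

Verification:
- Kate (knight) says "Paul always speaks truthfully" - this is TRUE because Paul is a knight.
- Alice (knight) says "At least one of us is a knave" - this is TRUE because Carol is a knave.
- Carol (knave) says "Kate and I are the same type" - this is FALSE (a lie) because Carol is a knave and Kate is a knight.
- Paul (knight) says "Kate tells the truth" - this is TRUE because Kate is a knight.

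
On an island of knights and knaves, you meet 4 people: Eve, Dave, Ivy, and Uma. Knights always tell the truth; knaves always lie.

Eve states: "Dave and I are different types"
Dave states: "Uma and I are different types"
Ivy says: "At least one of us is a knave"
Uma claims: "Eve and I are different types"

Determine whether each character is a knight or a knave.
Eve is a knave.
Dave is a knave.
Ivy is a knight.
Uma is a knave.

Verification:
- Eve (knave) says "Dave and I are different types" - this is FALSE (a lie) because Eve is a knave and Dave is a knave.
- Dave (knave) says "Uma and I are different types" - this is FALSE (a lie) because Dave is a knave and Uma is a knave.
- Ivy (knight) says "At least one of us is a knave" - this is TRUE because Eve, Dave, and Uma are knaves.
- Uma (knave) says "Eve and I are different types" - this is FALSE (a lie) because Uma is a knave and Eve is a knave.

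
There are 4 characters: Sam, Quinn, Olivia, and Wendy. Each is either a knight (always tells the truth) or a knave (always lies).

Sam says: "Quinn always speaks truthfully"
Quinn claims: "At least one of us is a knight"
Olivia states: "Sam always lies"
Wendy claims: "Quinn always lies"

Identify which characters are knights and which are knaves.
Sam is a knight.
Quinn is a knight.
Olivia is a knave.
Wendy is a knave.

Verification:
- Sam (knight) says "Quinn always speaks truthfully" - this is TRUE because Quinn is a knight.
- Quinn (knight) says "At least one of us is a knight" - this is TRUE because Sam and Quinn are knights.
- Olivia (knave) says "Sam always lies" - this is FALSE (a lie) because Sam is a knight.
- Wendy (knave) says "Quinn always lies" - this is FALSE (a lie) because Quinn is a knight.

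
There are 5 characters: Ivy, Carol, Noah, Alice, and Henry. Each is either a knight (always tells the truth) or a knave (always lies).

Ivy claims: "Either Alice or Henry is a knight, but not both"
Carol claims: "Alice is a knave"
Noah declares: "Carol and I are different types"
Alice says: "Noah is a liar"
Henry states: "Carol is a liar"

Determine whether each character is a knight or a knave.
Ivy is a knave.
Carol is a knave.
Noah is a knave.
Alice is a knight.
Henry is a knight.

Verification:
- Ivy (knave) says "Either Alice or Henry is a knight, but not both" - this is FALSE (a lie) because Alice is a knight and Henry is a knight.
- Carol (knave) says "Alice is a knave" - this is FALSE (a lie) because Alice is a knight.
- Noah (knave) says "Carol and I are different types" - this is FALSE (a lie) because Noah is a knave and Carol is a knave.
- Alice (knight) says "Noah is a liar" - this is TRUE because Noah is a knave.
- Henry (knight) says "Carol is a liar" - this is TRUE because Carol is a knave.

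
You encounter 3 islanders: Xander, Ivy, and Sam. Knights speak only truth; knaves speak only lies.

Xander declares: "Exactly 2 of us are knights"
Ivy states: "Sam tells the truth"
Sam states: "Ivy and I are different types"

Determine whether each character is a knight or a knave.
Xander is a knave.
Ivy is a knave.
Sam is a knave.

Verification:
- Xander (knave) says "Exactly 2 of us are knights" - this is FALSE (a lie) because there are 0 knights.
- Ivy (knave) says "Sam tells the truth" - this is FALSE (a lie) because Sam is a knave.
- Sam (knave) says "Ivy and I are different types" - this is FALSE (a lie) because Sam is a knave and Ivy is a knave.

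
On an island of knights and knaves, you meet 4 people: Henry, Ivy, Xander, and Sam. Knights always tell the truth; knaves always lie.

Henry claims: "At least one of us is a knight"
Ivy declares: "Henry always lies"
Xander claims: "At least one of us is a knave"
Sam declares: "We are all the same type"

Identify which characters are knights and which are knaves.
Henry is a knight.
Ivy is a knave.
Xander is a knight.
Sam is a knave.

Verification:
- Henry (knight) says "At least one of us is a knight" - this is TRUE because Henry and Xander are knights.
- Ivy (knave) says "Henry always lies" - this is FALSE (a lie) because Henry is a knight.
- Xander (knight) says "At least one of us is a knave" - this is TRUE because Ivy and Sam are knaves.
- Sam (knave) says "We are all the same type" - this is FALSE (a lie) because Henry and Xander are knights and Ivy and Sam are knaves.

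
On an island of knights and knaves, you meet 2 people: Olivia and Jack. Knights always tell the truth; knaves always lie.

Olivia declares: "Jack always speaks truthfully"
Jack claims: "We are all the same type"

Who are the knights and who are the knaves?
Olivia is a knight.
Jack is a knight.

Verification:
- Olivia (knight) says "Jack always speaks truthfully" - this is TRUE because Jack is a knight.
- Jack (knight) says "We are all the same type" - this is TRUE because Olivia and Jack are knights.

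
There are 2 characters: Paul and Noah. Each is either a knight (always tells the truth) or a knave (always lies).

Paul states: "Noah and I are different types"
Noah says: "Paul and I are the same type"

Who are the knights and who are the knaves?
Paul is a knight.
Noah is a knave.

Verification:
- Paul (knight) says "Noah and I are different types" - this is TRUE because Paul is a knight and Noah is a knave.
- Noah (knave) says "Paul and I are the same type" - this is FALSE (a lie) because Noah is a knave and Paul is a knight.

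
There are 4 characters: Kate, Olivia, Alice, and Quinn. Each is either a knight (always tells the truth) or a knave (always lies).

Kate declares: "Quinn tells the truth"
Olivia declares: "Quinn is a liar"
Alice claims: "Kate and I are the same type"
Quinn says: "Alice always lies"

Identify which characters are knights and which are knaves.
Kate is a knight.
Olivia is a knave.
Alice is a knave.
Quinn is a knight.

Verification:
- Kate (knight) says "Quinn tells the truth" - this is TRUE because Quinn is a knight.
- Olivia (knave) says "Quinn is a liar" - this is FALSE (a lie) because Quinn is a knight.
- Alice (knave) says "Kate and I are the same type" - this is FALSE (a lie) because Alice is a knave and Kate is a knight.
- Quinn (knight) says "Alice always lies" - this is TRUE because Alice is a knave.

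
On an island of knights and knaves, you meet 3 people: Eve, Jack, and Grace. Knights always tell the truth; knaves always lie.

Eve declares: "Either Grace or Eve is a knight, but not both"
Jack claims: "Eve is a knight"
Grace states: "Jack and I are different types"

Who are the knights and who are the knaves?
Eve is a knave.
Jack is a knave.
Grace is a knave.

Verification:
- Eve (knave) says "Either Grace or Eve is a knight, but not both" - this is FALSE (a lie) because Grace is a knave and Eve is a knave.
- Jack (knave) says "Eve is a knight" - this is FALSE (a lie) because Eve is a knave.
- Grace (knave) says "Jack and I are different types" - this is FALSE (a lie) because Grace is a knave and Jack is a knave.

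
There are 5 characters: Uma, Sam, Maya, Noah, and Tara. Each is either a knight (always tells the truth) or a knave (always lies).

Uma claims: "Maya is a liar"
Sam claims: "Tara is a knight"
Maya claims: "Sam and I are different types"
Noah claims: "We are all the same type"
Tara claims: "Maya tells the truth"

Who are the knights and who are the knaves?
Uma is a knight.
Sam is a knave.
Maya is a knave.
Noah is a knave.
Tara is a knave.

Verification:
- Uma (knight) says "Maya is a liar" - this is TRUE because Maya is a knave.
- Sam (knave) says "Tara is a knight" - this is FALSE (a lie) because Tara is a knave.
- Maya (knave) says "Sam and I are different types" - this is FALSE (a lie) because Maya is a knave and Sam is a knave.
- Noah (knave) says "We are all the same type" - this is FALSE (a lie) because Uma is a knight and Sam, Maya, Noah, and Tara are knaves.
- Tara (knave) says "Maya tells the truth" - this is FALSE (a lie) because Maya is a knave.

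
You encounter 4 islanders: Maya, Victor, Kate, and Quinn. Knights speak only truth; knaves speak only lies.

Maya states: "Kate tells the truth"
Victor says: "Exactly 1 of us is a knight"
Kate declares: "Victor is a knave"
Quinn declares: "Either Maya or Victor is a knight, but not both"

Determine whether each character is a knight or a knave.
Maya is a knight.
Victor is a knave.
Kate is a knight.
Quinn is a knight.

Verification:
- Maya (knight) says "Kate tells the truth" - this is TRUE because Kate is a knight.
- Victor (knave) says "Exactly 1 of us is a knight" - this is FALSE (a lie) because there are 3 knights.
- Kate (knight) says "Victor is a knave" - this is TRUE because Victor is a knave.
- Quinn (knight) says "Either Maya or Victor is a knight, but not both" - this is TRUE because Maya is a knight and Victor is a knave.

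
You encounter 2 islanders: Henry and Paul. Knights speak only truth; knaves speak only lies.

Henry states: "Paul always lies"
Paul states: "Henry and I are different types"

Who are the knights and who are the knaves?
Henry is a knave.
Paul is a knight.

Verification:
- Henry (knave) says "Paul always lies" - this is FALSE (a lie) because Paul is a knight.
- Paul (knight) says "Henry and I are different types" - this is TRUE because Paul is a knight and Henry is a knave.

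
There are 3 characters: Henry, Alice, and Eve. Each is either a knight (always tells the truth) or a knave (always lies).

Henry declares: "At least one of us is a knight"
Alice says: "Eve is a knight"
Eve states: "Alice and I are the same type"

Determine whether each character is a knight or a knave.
Henry is a knight.
Alice is a knight.
Eve is a knight.

Verification:
- Henry (knight) says "At least one of us is a knight" - this is TRUE because Henry, Alice, and Eve are knights.
- Alice (knight) says "Eve is a knight" - this is TRUE because Eve is a knight.
- Eve (knight) says "Alice and I are the same type" - this is TRUE because Eve is a knight and Alice is a knight.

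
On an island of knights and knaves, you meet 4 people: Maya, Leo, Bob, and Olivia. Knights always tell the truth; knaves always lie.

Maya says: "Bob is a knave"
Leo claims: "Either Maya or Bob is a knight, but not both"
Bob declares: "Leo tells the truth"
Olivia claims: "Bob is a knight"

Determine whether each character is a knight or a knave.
Maya is a knave.
Leo is a knight.
Bob is a knight.
Olivia is a knight.

Verification:
- Maya (knave) says "Bob is a knave" - this is FALSE (a lie) because Bob is a knight.
- Leo (knight) says "Either Maya or Bob is a knight, but not both" - this is TRUE because Maya is a knave and Bob is a knight.
- Bob (knight) says "Leo tells the truth" - this is TRUE because Leo is a knight.
- Olivia (knight) says "Bob is a knight" - this is TRUE because Bob is a knight.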